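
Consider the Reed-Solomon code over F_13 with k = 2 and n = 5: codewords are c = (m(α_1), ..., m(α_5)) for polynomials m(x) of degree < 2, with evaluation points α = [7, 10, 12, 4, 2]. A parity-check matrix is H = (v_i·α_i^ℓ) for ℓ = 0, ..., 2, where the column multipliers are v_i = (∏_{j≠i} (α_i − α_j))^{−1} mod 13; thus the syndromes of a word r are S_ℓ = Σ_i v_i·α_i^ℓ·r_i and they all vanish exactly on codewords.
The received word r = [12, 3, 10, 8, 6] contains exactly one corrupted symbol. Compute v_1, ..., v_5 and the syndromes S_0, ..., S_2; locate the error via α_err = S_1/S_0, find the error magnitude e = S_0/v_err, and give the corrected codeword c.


S = (10, 7, 1), error at position 5, error magnitude e = 5, c = [12, 3, 10, 8, 1].

Step 1: column multipliers v_i = (∏_{j≠i}(α_i − α_j))^{−1} mod 13.
  i = 1 (α = 7): (7−10)(7−12)(7−4)(7−2) = (−3)·(−5)·3·5 = 225 ≡ 4, so v_1 = 4^{−1} = 10 (mod 13).
  i = 2 (α = 10): (10−7)(10−12)(10−4)(10−2) = 3·(−2)·6·8 = −288 ≡ 11, so v_2 = 11^{−1} = 6 (mod 13).
  i = 3 (α = 12): (12−7)(12−10)(12−4)(12−2) = 5·2·8·10 = 800 ≡ 7, so v_3 = 7^{−1} = 2 (mod 13).
  i = 4 (α = 4): (4−7)(4−10)(4−12)(4−2) = (−3)·(−6)·(−8)·2 = −288 ≡ 11, so v_4 = 11^{−1} = 6 (mod 13).
  i = 5 (α = 2): (2−7)(2−10)(2−12)(2−4) = (−5)·(−8)·(−10)·(−2) = 800 ≡ 7, so v_5 = 7^{−1} = 2 (mod 13).
  v = [10, 6, 2, 6, 2].
Step 2: syndromes of r = [12, 3, 10, 8, 6] (all sums mod 13).
  S_0 = Σ v_i r_i = 10·12 + 6·3 + 2·10 + 6·8 + 2·6 = 218 ≡ 10.
  S_1 = Σ v_i α_i r_i = 10·7·12 + 6·10·3 + 2·12·10 + 6·4·8 + 2·2·6 = 1476 ≡ 7.
  α_i^2 mod 13 = [10, 9, 1, 3, 4].
  S_2 = Σ v_i α_i^2 r_i = 10·10·12 + 6·9·3 + 2·1·10 + 6·3·8 + 2·4·6 = 1574 ≡ 1.
  S = (10, 7, 1) ≠ 0, so r is not a codeword (an error is present).
Step 3: locate the error. For a single error e at position i, S_ℓ = v_i·e·α_i^ℓ, so α_err = S_1/S_0.
  S_0^{−1} = 10^{−1} = 4 (mod 13), so α_err = 7·4 = 28 ≡ 2 = α_5. Error position i = 5.
  Consistency check: S_2/S_1 = 1·2 = 2 ≡ 2 = α_err ✓ (single-error assumption holds).
Step 4: error magnitude e = S_0/v_5 = S_0·∏_{j≠5}(α_5 − α_j) = 10·7 = 70 ≡ 5 (mod 13).
Step 5: correct position 5: c_5 = r_5 − e = 6 − 5 ≡ 1 (mod 13). Hence c = [12, 3, 10, 8, 1].
  Check: interpolating c through the α_i gives m(x) = 7 + 10·x (degree < 2) with m(α_i) = c_i for every i, so c is indeed a codeword.


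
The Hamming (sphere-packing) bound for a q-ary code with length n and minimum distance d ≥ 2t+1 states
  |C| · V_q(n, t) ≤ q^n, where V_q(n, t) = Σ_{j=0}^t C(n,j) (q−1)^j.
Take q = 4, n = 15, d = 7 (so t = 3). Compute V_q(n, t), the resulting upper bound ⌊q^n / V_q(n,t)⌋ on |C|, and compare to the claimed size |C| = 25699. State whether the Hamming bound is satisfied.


V_q(n, t) = 13276, q^n = 1073741824, Hamming bound = 80878, |C| = 25699 ≤ bound (satisfied).

Step 1: Compute V_q(n, t) = Σ_{j=0}^3 C(n, j) (q−1)^j.
  j = 0: C(15,0)·(3)^0 = 1·1 = 1.
  j = 1: C(15,1)·(3)^1 = 15·3 = 45.
  j = 2: C(15,2)·(3)^2 = 105·9 = 945.
  j = 3: C(15,3)·(3)^3 = 455·27 = 12285.
  V_q(n, t) = 1 + 45 + 945 + 12285 = 13276.
Step 2: q^n = 4^15 = 1073741824.
Step 3: Hamming bound ⌊q^n / V_q(n,t)⌋ = ⌊1073741824/13276⌋ = 80878.
Step 4: Compare |C| = 25699 to 80878: satisfied.
The claimed |C| lies below the Hamming bound.


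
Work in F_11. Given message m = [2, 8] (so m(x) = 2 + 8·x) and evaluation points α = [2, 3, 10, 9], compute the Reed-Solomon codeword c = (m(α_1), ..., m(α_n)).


c = [7, 4, 5, 8]

Message polynomial: m(x) = 2 + 8·x (mod 11).
For each evaluation point α_i, compute m(α_i) mod 11:
  α_1 = 2: Horner steps 8 → 7, so m(2) = 7.
  α_2 = 3: Horner steps 8 → 4, so m(3) = 4.
  α_3 = 10: Horner steps 8 → 5, so m(10) = 5.
  α_4 = 9: Horner steps 8 → 8, so m(9) = 8.
Codeword c = [7, 4, 5, 8] ∈ F_11^4.


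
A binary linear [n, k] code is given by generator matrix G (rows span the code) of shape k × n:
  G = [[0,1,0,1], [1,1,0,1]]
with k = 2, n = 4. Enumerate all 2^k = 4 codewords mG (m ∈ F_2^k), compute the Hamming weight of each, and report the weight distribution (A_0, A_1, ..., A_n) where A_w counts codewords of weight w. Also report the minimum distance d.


Weight distribution: A_0 = 1, A_1 = 1, A_2 = 1, A_3 = 1. Minimum distance d = 1.

Enumerate all 2^2 = 4 messages m ∈ F_2^2.
For each, compute codeword c = mG in F_2^4, then tally its weight.
  m = 00 → c = 0000, weight = 0.
  m = 10 → c = 0101, weight = 2.
  m = 01 → c = 1101, weight = 3.
  m = 11 → c = 1000, weight = 1.
Tally weights:
  weight 0: 1 codewords.
  weight 1: 1 codewords.
  weight 2: 1 codewords.
  weight 3: 1 codewords.
Minimum distance d = smallest w > 0 with A_w > 0 = 1.
Sanity: Σ A_w = 4 = 2^2 = 4 ✓.


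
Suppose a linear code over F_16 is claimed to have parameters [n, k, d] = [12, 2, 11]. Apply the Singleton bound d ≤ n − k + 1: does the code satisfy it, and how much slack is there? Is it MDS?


Singleton RHS = n − k + 1 = 11, slack = 0, bound satisfied, MDS.

Singleton bound: d ≤ n − k + 1.
Here n = 12, k = 2, so n − k + 1 = 11.
Given d = 11, check d ≤ 11: YES.
Slack = (n − k + 1) − d = 0.
The code is MDS (slack = 0).
Description: the claimed parameters are [12, 2, 11]_16; such a code would be MDS (meets Singleton bound).


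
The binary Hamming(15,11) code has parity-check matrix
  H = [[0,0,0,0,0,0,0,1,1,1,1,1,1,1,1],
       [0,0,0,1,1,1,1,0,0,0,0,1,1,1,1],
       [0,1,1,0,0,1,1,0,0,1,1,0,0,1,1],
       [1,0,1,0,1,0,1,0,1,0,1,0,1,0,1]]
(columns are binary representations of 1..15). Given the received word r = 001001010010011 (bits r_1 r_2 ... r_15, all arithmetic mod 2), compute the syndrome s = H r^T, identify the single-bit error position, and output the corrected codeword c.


s = (0, 1, 1, 1)^T, error position = 7, corrected codeword c = 001001110010011

Compute s = H r^T mod 2 one row at a time:
  s_1 = 1 + 0 + 0 + 1 + 0 + 0 + 1 + 1 = 4 ≡ 0 (mod 2).
  s_2 = 0 + 0 + 1 + 0 + 0 + 0 + 1 + 1 = 3 ≡ 1 (mod 2).
  s_3 = 0 + 1 + 1 + 0 + 0 + 1 + 1 + 1 = 5 ≡ 1 (mod 2).
  s_4 = 0 + 1 + 0 + 0 + 0 + 1 + 0 + 1 = 3 ≡ 1 (mod 2).
s = (0, 1, 1, 1)^T — this equals column 7 of H (binary 0111), so error is at position 7.
Correct: flip bit 7 of r = 001001010010011 to get c = 001001110010011.


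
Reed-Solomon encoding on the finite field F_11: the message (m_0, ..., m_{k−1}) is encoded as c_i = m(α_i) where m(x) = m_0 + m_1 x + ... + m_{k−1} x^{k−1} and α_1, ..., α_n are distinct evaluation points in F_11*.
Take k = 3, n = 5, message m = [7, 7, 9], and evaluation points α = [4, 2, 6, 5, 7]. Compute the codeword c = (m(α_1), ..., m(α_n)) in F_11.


c = [3, 2, 10, 3, 2]

Message polynomial: m(x) = 7 + 7·x + 9·x^2 (mod 11).
For each evaluation point α_i, compute m(α_i) mod 11:
  α_1 = 4: Horner steps 9 → 10 → 3, so m(4) = 3.
  α_2 = 2: Horner steps 9 → 3 → 2, so m(2) = 2.
  α_3 = 6: Horner steps 9 → 6 → 10, so m(6) = 10.
  α_4 = 5: Horner steps 9 → 8 → 3, so m(5) = 3.
  α_5 = 7: Horner steps 9 → 4 → 2, so m(7) = 2.
Codeword c = [3, 2, 10, 3, 2] ∈ F_11^5.


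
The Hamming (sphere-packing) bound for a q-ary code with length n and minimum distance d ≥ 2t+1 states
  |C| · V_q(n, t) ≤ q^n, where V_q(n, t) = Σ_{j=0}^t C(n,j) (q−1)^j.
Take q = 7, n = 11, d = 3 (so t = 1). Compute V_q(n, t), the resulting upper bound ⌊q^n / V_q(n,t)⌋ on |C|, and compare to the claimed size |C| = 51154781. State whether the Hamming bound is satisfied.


V_q(n, t) = 67, q^n = 1977326743, Hamming bound = 29512339, |C| = 51154781 > bound (violated).

Step 1: Compute V_q(n, t) = Σ_{j=0}^1 C(n, j) (q−1)^j.
  j = 0: C(11,0)·(6)^0 = 1·1 = 1.
  j = 1: C(11,1)·(6)^1 = 11·6 = 66.
  V_q(n, t) = 1 + 66 = 67.
Step 2: q^n = 7^11 = 1977326743.
Step 3: Hamming bound ⌊q^n / V_q(n,t)⌋ = ⌊1977326743/67⌋ = 29512339.
Step 4: Compare |C| = 51154781 to 29512339: violated.
The claimed |C| lies above the Hamming bound, so no 7-ary code of length 11 with d ≥ 3 can have 51154781 codewords.


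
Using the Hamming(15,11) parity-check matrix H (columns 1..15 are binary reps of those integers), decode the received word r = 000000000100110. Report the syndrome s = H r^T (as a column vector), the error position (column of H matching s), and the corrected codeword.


s = (1, 0, 0, 1)^T, error position = 9, corrected codeword c = 000000001100110

Compute s = H r^T mod 2 one row at a time:
  s_1 = 0 + 0 + 1 + 0 + 0 + 1 + 1 + 0 = 3 ≡ 1 (mod 2).
  s_2 = 0 + 0 + 0 + 0 + 0 + 1 + 1 + 0 = 2 ≡ 0 (mod 2).
  s_3 = 0 + 0 + 0 + 0 + 1 + 0 + 1 + 0 = 2 ≡ 0 (mod 2).
  s_4 = 0 + 0 + 0 + 0 + 0 + 0 + 1 + 0 = 1 ≡ 1 (mod 2).
s = (1, 0, 0, 1)^T — this equals column 9 of H (binary 1001), so error is at position 9.
Correct: flip bit 9 of r = 000000000100110 to get c = 000000001100110.


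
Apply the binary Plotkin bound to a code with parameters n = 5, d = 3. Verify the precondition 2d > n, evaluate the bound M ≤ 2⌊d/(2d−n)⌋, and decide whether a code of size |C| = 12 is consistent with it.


Plotkin bound M ≤ 6; given |C| = 12 > bound (violated).

Check applicability: 2d = 6, n = 5.
2d − n = 1 > 0, so Plotkin applies.
Compute d/(2d−n) = 3/1 ≈ 3.0000.
⌊d/(2d−n)⌋ = 3.
Plotkin bound: M ≤ 2·3 = 6.
Given |C| = 12, check: VIOLATED.
This |C| is above the Plotkin bound, so no binary code with n = 5, d = 3 and 12 codewords exists.


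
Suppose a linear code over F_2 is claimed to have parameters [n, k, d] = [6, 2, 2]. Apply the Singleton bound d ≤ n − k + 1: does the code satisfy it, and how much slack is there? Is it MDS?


Singleton RHS = n − k + 1 = 5, slack = 3, bound satisfied, not MDS.

Singleton bound: d ≤ n − k + 1.
Here n = 6, k = 2, so n − k + 1 = 5.
Given d = 2, check d ≤ 5: YES.
Slack = (n − k + 1) − d = 3.
The code is NOT MDS (slack = 3 > 0).
Description: the claimed parameters are [6, 2, 2]_2; such a code would be non-MDS.


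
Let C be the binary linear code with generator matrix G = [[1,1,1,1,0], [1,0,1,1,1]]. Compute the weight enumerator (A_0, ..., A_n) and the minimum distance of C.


Weight distribution: A_0 = 1, A_2 = 1, A_4 = 2. Minimum distance d = 2.

Enumerate all 2^2 = 4 messages m ∈ F_2^2.
For each, compute codeword c = mG in F_2^5, then tally its weight.
  m = 00 → c = 00000, weight = 0.
  m = 10 → c = 11110, weight = 4.
  m = 01 → c = 10111, weight = 4.
  m = 11 → c = 01001, weight = 2.
Tally weights:
  weight 0: 1 codewords.
  weight 2: 1 codewords.
  weight 4: 2 codewords.
Minimum distance d = smallest w > 0 with A_w > 0 = 2.
Sanity: Σ A_w = 4 = 2^2 = 4 ✓.


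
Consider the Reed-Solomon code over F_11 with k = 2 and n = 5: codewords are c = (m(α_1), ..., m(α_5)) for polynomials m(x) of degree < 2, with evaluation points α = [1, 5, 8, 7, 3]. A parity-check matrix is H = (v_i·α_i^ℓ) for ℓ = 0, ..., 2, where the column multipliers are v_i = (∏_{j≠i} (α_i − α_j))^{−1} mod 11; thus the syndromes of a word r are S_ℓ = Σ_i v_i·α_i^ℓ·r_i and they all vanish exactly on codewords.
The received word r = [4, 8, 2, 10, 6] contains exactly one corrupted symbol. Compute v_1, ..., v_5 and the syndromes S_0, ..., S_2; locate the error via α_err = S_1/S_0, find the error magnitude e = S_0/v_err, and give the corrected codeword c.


S = (4, 10, 3), error at position 3, error magnitude e = 2, c = [4, 8, 0, 10, 6].

Step 1: column multipliers v_i = (∏_{j≠i}(α_i − α_j))^{−1} mod 11.
  i = 1 (α = 1): (1−5)(1−8)(1−7)(1−3) = (−4)·(−7)·(−6)·(−2) = 336 ≡ 6, so v_1 = 6^{−1} = 2 (mod 11).
  i = 2 (α = 5): (5−1)(5−8)(5−7)(5−3) = 4·(−3)·(−2)·2 = 48 ≡ 4, so v_2 = 4^{−1} = 3 (mod 11).
  i = 3 (α = 8): (8−1)(8−5)(8−7)(8−3) = 7·3·1·5 = 105 ≡ 6, so v_3 = 6^{−1} = 2 (mod 11).
  i = 4 (α = 7): (7−1)(7−5)(7−8)(7−3) = 6·2·(−1)·4 = −48 ≡ 7, so v_4 = 7^{−1} = 8 (mod 11).
  i = 5 (α = 3): (3−1)(3−5)(3−8)(3−7) = 2·(−2)·(−5)·(−4) = −80 ≡ 8, so v_5 = 8^{−1} = 7 (mod 11).
  v = [2, 3, 2, 8, 7].
Step 2: syndromes of r = [4, 8, 2, 10, 6] (all sums mod 11).
  S_0 = Σ v_i r_i = 2·4 + 3·8 + 2·2 + 8·10 + 7·6 = 158 ≡ 4.
  S_1 = Σ v_i α_i r_i = 2·1·4 + 3·5·8 + 2·8·2 + 8·7·10 + 7·3·6 = 846 ≡ 10.
  α_i^2 mod 11 = [1, 3, 9, 5, 9].
  S_2 = Σ v_i α_i^2 r_i = 2·1·4 + 3·3·8 + 2·9·2 + 8·5·10 + 7·9·6 = 894 ≡ 3.
  S = (4, 10, 3) ≠ 0, so r is not a codeword (an error is present).
Step 3: locate the error. For a single error e at position i, S_ℓ = v_i·e·α_i^ℓ, so α_err = S_1/S_0.
  S_0^{−1} = 4^{−1} = 3 (mod 11), so α_err = 10·3 = 30 ≡ 8 = α_3. Error position i = 3.
  Consistency check: S_2/S_1 = 3·10 = 30 ≡ 8 = α_err ✓ (single-error assumption holds).
Step 4: error magnitude e = S_0/v_3 = S_0·∏_{j≠3}(α_3 − α_j) = 4·6 = 24 ≡ 2 (mod 11).
Step 5: correct position 3: c_3 = r_3 − e = 2 − 2 ≡ 0 (mod 11). Hence c = [4, 8, 0, 10, 6].
  Check: interpolating c through the α_i gives m(x) = 3 + 1·x (degree < 2) with m(α_i) = c_i for every i, so c is indeed a codeword.


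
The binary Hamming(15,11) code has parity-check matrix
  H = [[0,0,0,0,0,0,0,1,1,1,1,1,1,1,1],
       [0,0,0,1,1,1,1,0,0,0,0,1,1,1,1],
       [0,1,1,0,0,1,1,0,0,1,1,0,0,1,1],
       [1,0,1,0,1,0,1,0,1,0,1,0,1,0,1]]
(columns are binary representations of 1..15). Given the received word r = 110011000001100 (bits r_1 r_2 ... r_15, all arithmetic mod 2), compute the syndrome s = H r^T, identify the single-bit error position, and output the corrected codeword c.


s = (0, 0, 0, 1)^T, error position = 1, corrected codeword c = 010011000001100

Compute s = H r^T mod 2 one row at a time:
  s_1 = 0 + 0 + 0 + 0 + 1 + 1 + 0 + 0 = 2 ≡ 0 (mod 2).
  s_2 = 0 + 1 + 1 + 0 + 1 + 1 + 0 + 0 = 4 ≡ 0 (mod 2).
  s_3 = 1 + 0 + 1 + 0 + 0 + 0 + 0 + 0 = 2 ≡ 0 (mod 2).
  s_4 = 1 + 0 + 1 + 0 + 0 + 0 + 1 + 0 = 3 ≡ 1 (mod 2).
s = (0, 0, 0, 1)^T — this equals column 1 of H (binary 0001), so error is at position 1.
Correct: flip bit 1 of r = 110011000001100 to get c = 010011000001100.


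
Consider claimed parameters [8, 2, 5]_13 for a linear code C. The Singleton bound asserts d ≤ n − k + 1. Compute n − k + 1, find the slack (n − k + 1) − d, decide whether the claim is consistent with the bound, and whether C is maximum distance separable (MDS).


Singleton RHS = n − k + 1 = 7, slack = 2, bound satisfied, not MDS.

Singleton bound: d ≤ n − k + 1.
Here n = 8, k = 2, so n − k + 1 = 7.
Given d = 5, check d ≤ 7: YES.
Slack = (n − k + 1) − d = 2.
The code is NOT MDS (slack = 2 > 0).
Description: the claimed parameters are [8, 2, 5]_13; such a code would be non-MDS.


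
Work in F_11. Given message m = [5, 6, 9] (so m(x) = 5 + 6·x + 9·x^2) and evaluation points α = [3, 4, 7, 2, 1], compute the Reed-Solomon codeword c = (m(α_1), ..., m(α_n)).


c = [5, 8, 4, 9, 9]

Message polynomial: m(x) = 5 + 6·x + 9·x^2 (mod 11).
For each evaluation point α_i, compute m(α_i) mod 11:
  α_1 = 3: Horner steps 9 → 0 → 5, so m(3) = 5.
  α_2 = 4: Horner steps 9 → 9 → 8, so m(4) = 8.
  α_3 = 7: Horner steps 9 → 3 → 4, so m(7) = 4.
  α_4 = 2: Horner steps 9 → 2 → 9, so m(2) = 9.
  α_5 = 1: Horner steps 9 → 4 → 9, so m(1) = 9.
Codeword c = [5, 8, 4, 9, 9] ∈ F_11^5.


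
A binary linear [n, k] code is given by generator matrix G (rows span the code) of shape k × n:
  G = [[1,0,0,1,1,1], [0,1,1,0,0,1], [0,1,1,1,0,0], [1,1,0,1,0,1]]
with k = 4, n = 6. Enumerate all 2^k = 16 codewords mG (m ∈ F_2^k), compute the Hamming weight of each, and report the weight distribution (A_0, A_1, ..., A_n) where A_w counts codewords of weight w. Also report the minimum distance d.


Weight distribution: A_0 = 1, A_2 = 4, A_3 = 6, A_4 = 3, A_5 = 2. Minimum distance d = 2.

Enumerate all 2^4 = 16 messages m ∈ F_2^4.
For each, compute codeword c = mG in F_2^6, then tally its weight.
  m = 0000 → c = 000000, weight = 0.
  m = 1000 → c = 100111, weight = 4.
  m = 0100 → c = 011001, weight = 3.
  m = 1100 → c = 111110, weight = 5.
  m = 0010 → c = 011100, weight = 3.
  m = 1010 → c = 111011, weight = 5.
  m = 0110 → c = 000101, weight = 2.
  m = 1110 → c = 100010, weight = 2.
  m = 0001 → c = 110101, weight = 4.
  m = 1001 → c = 010010, weight = 2.
  m = 0101 → c = 101100, weight = 3.
  m = 1101 → c = 001011, weight = 3.
  m = 0011 → c = 101001, weight = 3.
  m = 1011 → c = 001110, weight = 3.
  m = 0111 → c = 110000, weight = 2.
  m = 1111 → c = 010111, weight = 4.
Tally weights:
  weight 0: 1 codewords.
  weight 2: 4 codewords.
  weight 3: 6 codewords.
  weight 4: 3 codewords.
  weight 5: 2 codewords.
Minimum distance d = smallest w > 0 with A_w > 0 = 2.
Sanity: Σ A_w = 16 = 2^4 = 16 ✓.


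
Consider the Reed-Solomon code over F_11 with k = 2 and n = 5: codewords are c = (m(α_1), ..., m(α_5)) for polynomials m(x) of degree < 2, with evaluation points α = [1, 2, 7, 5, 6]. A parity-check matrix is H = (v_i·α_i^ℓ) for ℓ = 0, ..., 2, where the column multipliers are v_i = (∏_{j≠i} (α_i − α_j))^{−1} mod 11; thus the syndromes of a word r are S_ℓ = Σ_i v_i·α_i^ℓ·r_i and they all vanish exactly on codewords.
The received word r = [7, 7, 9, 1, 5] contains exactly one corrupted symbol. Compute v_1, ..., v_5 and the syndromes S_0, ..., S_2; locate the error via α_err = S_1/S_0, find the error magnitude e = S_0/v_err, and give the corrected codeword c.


S = (3, 6, 1), error at position 2, error magnitude e = 7, c = [7, 0, 9, 1, 5].

Step 1: column multipliers v_i = (∏_{j≠i}(α_i − α_j))^{−1} mod 11.
  i = 1 (α = 1): (1−2)(1−7)(1−5)(1−6) = (−1)·(−6)·(−4)·(−5) = 120 ≡ 10, so v_1 = 10^{−1} = 10 (mod 11).
  i = 2 (α = 2): (2−1)(2−7)(2−5)(2−6) = 1·(−5)·(−3)·(−4) = −60 ≡ 6, so v_2 = 6^{−1} = 2 (mod 11).
  i = 3 (α = 7): (7−1)(7−2)(7−5)(7−6) = 6·5·2·1 = 60 ≡ 5, so v_3 = 5^{−1} = 9 (mod 11).
  i = 4 (α = 5): (5−1)(5−2)(5−7)(5−6) = 4·3·(−2)·(−1) = 24 ≡ 2, so v_4 = 2^{−1} = 6 (mod 11).
  i = 5 (α = 6): (6−1)(6−2)(6−7)(6−5) = 5·4·(−1)·1 = −20 ≡ 2, so v_5 = 2^{−1} = 6 (mod 11).
  v = [10, 2, 9, 6, 6].
Step 2: syndromes of r = [7, 7, 9, 1, 5] (all sums mod 11).
  S_0 = Σ v_i r_i = 10·7 + 2·7 + 9·9 + 6·1 + 6·5 = 201 ≡ 3.
  S_1 = Σ v_i α_i r_i = 10·1·7 + 2·2·7 + 9·7·9 + 6·5·1 + 6·6·5 = 875 ≡ 6.
  α_i^2 mod 11 = [1, 4, 5, 3, 3].
  S_2 = Σ v_i α_i^2 r_i = 10·1·7 + 2·4·7 + 9·5·9 + 6·3·1 + 6·3·5 = 639 ≡ 1.
  S = (3, 6, 1) ≠ 0, so r is not a codeword (an error is present).
Step 3: locate the error. For a single error e at position i, S_ℓ = v_i·e·α_i^ℓ, so α_err = S_1/S_0.
  S_0^{−1} = 3^{−1} = 4 (mod 11), so α_err = 6·4 = 24 ≡ 2 = α_2. Error position i = 2.
  Consistency check: S_2/S_1 = 1·2 = 2 ≡ 2 = α_err ✓ (single-error assumption holds).
Step 4: error magnitude e = S_0/v_2 = S_0·∏_{j≠2}(α_2 − α_j) = 3·6 = 18 ≡ 7 (mod 11).
Step 5: correct position 2: c_2 = r_2 − e = 7 − 7 ≡ 0 (mod 11). Hence c = [7, 0, 9, 1, 5].
  Check: interpolating c through the α_i gives m(x) = 3 + 4·x (degree < 2) with m(α_i) = c_i for every i, so c is indeed a codeword.


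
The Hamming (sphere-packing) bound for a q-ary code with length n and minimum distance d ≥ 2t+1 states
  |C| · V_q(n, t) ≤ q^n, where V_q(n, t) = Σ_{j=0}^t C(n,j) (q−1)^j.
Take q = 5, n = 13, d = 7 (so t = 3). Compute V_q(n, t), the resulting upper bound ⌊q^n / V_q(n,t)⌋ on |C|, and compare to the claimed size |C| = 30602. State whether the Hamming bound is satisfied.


V_q(n, t) = 19605, q^n = 1220703125, Hamming bound = 62264, |C| = 30602 ≤ bound (satisfied).

Step 1: Compute V_q(n, t) = Σ_{j=0}^3 C(n, j) (q−1)^j.
  j = 0: C(13,0)·(4)^0 = 1·1 = 1.
  j = 1: C(13,1)·(4)^1 = 13·4 = 52.
  j = 2: C(13,2)·(4)^2 = 78·16 = 1248.
  j = 3: C(13,3)·(4)^3 = 286·64 = 18304.
  V_q(n, t) = 1 + 52 + 1248 + 18304 = 19605.
Step 2: q^n = 5^13 = 1220703125.
Step 3: Hamming bound ⌊q^n / V_q(n,t)⌋ = ⌊1220703125/19605⌋ = 62264.
Step 4: Compare |C| = 30602 to 62264: satisfied.
The claimed |C| lies below the Hamming bound.


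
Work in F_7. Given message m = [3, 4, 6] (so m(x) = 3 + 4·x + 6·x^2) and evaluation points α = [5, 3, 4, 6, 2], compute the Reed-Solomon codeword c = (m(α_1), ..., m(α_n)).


c = [5, 6, 3, 5, 0]

Message polynomial: m(x) = 3 + 4·x + 6·x^2 (mod 7).
For each evaluation point α_i, compute m(α_i) mod 7:
  α_1 = 5: Horner steps 6 → 6 → 5, so m(5) = 5.
  α_2 = 3: Horner steps 6 → 1 → 6, so m(3) = 6.
  α_3 = 4: Horner steps 6 → 0 → 3, so m(4) = 3.
  α_4 = 6: Horner steps 6 → 5 → 5, so m(6) = 5.
  α_5 = 2: Horner steps 6 → 2 → 0, so m(2) = 0.
Codeword c = [5, 6, 3, 5, 0] ∈ F_7^5.


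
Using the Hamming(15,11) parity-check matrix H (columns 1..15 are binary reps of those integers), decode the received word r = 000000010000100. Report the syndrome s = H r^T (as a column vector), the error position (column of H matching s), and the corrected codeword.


s = (0, 1, 0, 1)^T, error position = 5, corrected codeword c = 000010010000100

Compute s = H r^T mod 2 one row at a time:
  s_1 = 1 + 0 + 0 + 0 + 0 + 1 + 0 + 0 = 2 ≡ 0 (mod 2).
  s_2 = 0 + 0 + 0 + 0 + 0 + 1 + 0 + 0 = 1 ≡ 1 (mod 2).
  s_3 = 0 + 0 + 0 + 0 + 0 + 0 + 0 + 0 = 0 ≡ 0 (mod 2).
  s_4 = 0 + 0 + 0 + 0 + 0 + 0 + 1 + 0 = 1 ≡ 1 (mod 2).
s = (0, 1, 0, 1)^T — this equals column 5 of H (binary 0101), so error is at position 5.
Correct: flip bit 5 of r = 000000010000100 to get c = 000010010000100.


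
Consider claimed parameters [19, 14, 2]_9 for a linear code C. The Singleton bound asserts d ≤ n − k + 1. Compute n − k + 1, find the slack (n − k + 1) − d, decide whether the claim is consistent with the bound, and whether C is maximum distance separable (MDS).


Singleton RHS = n − k + 1 = 6, slack = 4, bound satisfied, not MDS.

Singleton bound: d ≤ n − k + 1.
Here n = 19, k = 14, so n − k + 1 = 6.
Given d = 2, check d ≤ 6: YES.
Slack = (n − k + 1) − d = 4.
The code is NOT MDS (slack = 4 > 0).
Description: the claimed parameters are [19, 14, 2]_9; such a code would be non-MDS.


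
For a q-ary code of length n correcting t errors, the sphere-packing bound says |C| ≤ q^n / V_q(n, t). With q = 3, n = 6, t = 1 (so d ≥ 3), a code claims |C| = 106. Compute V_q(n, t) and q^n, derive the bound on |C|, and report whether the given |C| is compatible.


V_q(n, t) = 13, q^n = 729, Hamming bound = 56, |C| = 106 > bound (violated).

Step 1: Compute V_q(n, t) = Σ_{j=0}^1 C(n, j) (q−1)^j.
  j = 0: C(6,0)·(2)^0 = 1·1 = 1.
  j = 1: C(6,1)·(2)^1 = 6·2 = 12.
  V_q(n, t) = 1 + 12 = 13.
Step 2: q^n = 3^6 = 729.
Step 3: Hamming bound ⌊q^n / V_q(n,t)⌋ = ⌊729/13⌋ = 56.
Step 4: Compare |C| = 106 to 56: violated.
The claimed |C| lies above the Hamming bound, so no 3-ary code of length 6 with d ≥ 3 can have 106 codewords.


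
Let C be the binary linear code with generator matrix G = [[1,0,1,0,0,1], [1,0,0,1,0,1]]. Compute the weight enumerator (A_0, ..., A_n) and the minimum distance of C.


Weight distribution: A_0 = 1, A_2 = 1, A_3 = 2. Minimum distance d = 2.

Enumerate all 2^2 = 4 messages m ∈ F_2^2.
For each, compute codeword c = mG in F_2^6, then tally its weight.
  m = 00 → c = 000000, weight = 0.
  m = 10 → c = 101001, weight = 3.
  m = 01 → c = 100101, weight = 3.
  m = 11 → c = 001100, weight = 2.
Tally weights:
  weight 0: 1 codewords.
  weight 2: 1 codewords.
  weight 3: 2 codewords.
Minimum distance d = smallest w > 0 with A_w > 0 = 2.
Sanity: Σ A_w = 4 = 2^2 = 4 ✓.


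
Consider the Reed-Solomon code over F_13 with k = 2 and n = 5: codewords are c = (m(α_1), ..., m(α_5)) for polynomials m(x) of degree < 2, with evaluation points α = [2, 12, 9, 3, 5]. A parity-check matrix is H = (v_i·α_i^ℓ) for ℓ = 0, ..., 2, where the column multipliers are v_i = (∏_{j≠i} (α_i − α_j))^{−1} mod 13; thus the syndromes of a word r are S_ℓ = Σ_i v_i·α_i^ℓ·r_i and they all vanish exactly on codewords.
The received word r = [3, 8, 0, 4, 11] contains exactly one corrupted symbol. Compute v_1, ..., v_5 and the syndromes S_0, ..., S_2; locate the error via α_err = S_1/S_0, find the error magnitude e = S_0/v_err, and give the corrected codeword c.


S = (8, 11, 7), error at position 4, error magnitude e = 7, c = [3, 8, 0, 10, 11].

Step 1: column multipliers v_i = (∏_{j≠i}(α_i − α_j))^{−1} mod 13.
  i = 1 (α = 2): (2−12)(2−9)(2−3)(2−5) = (−10)·(−7)·(−1)·(−3) = 210 ≡ 2, so v_1 = 2^{−1} = 7 (mod 13).
  i = 2 (α = 12): (12−2)(12−9)(12−3)(12−5) = 10·3·9·7 = 1890 ≡ 5, so v_2 = 5^{−1} = 8 (mod 13).
  i = 3 (α = 9): (9−2)(9−12)(9−3)(9−5) = 7·(−3)·6·4 = −504 ≡ 3, so v_3 = 3^{−1} = 9 (mod 13).
  i = 4 (α = 3): (3−2)(3−12)(3−9)(3−5) = 1·(−9)·(−6)·(−2) = −108 ≡ 9, so v_4 = 9^{−1} = 3 (mod 13).
  i = 5 (α = 5): (5−2)(5−12)(5−9)(5−3) = 3·(−7)·(−4)·2 = 168 ≡ 12, so v_5 = 12^{−1} = 12 (mod 13).
  v = [7, 8, 9, 3, 12].
Step 2: syndromes of r = [3, 8, 0, 4, 11] (all sums mod 13).
  S_0 = Σ v_i r_i = 7·3 + 8·8 + 9·0 + 3·4 + 12·11 = 229 ≡ 8.
  S_1 = Σ v_i α_i r_i = 7·2·3 + 8·12·8 + 9·9·0 + 3·3·4 + 12·5·11 = 1506 ≡ 11.
  α_i^2 mod 13 = [4, 1, 3, 9, 12].
  S_2 = Σ v_i α_i^2 r_i = 7·4·3 + 8·1·8 + 9·3·0 + 3·9·4 + 12·12·11 = 1840 ≡ 7.
  S = (8, 11, 7) ≠ 0, so r is not a codeword (an error is present).
Step 3: locate the error. For a single error e at position i, S_ℓ = v_i·e·α_i^ℓ, so α_err = S_1/S_0.
  S_0^{−1} = 8^{−1} = 5 (mod 13), so α_err = 11·5 = 55 ≡ 3 = α_4. Error position i = 4.
  Consistency check: S_2/S_1 = 7·6 = 42 ≡ 3 = α_err ✓ (single-error assumption holds).
Step 4: error magnitude e = S_0/v_4 = S_0·∏_{j≠4}(α_4 − α_j) = 8·9 = 72 ≡ 7 (mod 13).
Step 5: correct position 4: c_4 = r_4 − e = 4 − 7 ≡ 10 (mod 13). Hence c = [3, 8, 0, 10, 11].
  Check: interpolating c through the α_i gives m(x) = 2 + 7·x (degree < 2) with m(α_i) = c_i for every i, so c is indeed a codeword.


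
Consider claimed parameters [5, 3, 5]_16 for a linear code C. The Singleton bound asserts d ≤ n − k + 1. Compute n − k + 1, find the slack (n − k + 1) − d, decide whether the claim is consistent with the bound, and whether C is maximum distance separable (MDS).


Singleton RHS = n − k + 1 = 3, slack = -2, bound violated (no such code; not MDS).

Singleton bound: d ≤ n − k + 1.
Here n = 5, k = 3, so n − k + 1 = 3.
Given d = 5, check d ≤ 3: NO.
Slack = (n − k + 1) − d = -2.
The slack is negative: d = 5 exceeds n − k + 1 = 3 by 2, so the Singleton bound is violated and no linear [5, 3, 5]_16 code can exist. In particular it is not MDS (MDS requires d = n − k + 1 exactly).
Description: the claimed parameters are [5, 3, 5]_16; such a code would be impossible (violates the Singleton bound).


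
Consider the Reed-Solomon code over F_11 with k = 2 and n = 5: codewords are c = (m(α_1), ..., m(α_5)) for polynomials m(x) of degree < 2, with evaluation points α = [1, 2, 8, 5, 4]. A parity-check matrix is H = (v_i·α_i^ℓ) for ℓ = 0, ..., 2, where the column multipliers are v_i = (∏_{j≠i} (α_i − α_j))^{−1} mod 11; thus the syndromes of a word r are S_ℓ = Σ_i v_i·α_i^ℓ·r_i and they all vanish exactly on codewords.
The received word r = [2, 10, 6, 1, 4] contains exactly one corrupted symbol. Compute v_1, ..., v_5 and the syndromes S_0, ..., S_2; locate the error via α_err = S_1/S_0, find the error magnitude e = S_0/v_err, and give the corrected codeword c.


S = (4, 10, 3), error at position 3, error magnitude e = 3, c = [2, 10, 3, 1, 4].

Step 1: column multipliers v_i = (∏_{j≠i}(α_i − α_j))^{−1} mod 11.
  i = 1 (α = 1): (1−2)(1−8)(1−5)(1−4) = (−1)·(−7)·(−4)·(−3) = 84 ≡ 7, so v_1 = 7^{−1} = 8 (mod 11).
  i = 2 (α = 2): (2−1)(2−8)(2−5)(2−4) = 1·(−6)·(−3)·(−2) = −36 ≡ 8, so v_2 = 8^{−1} = 7 (mod 11).
  i = 3 (α = 8): (8−1)(8−2)(8−5)(8−4) = 7·6·3·4 = 504 ≡ 9, so v_3 = 9^{−1} = 5 (mod 11).
  i = 4 (α = 5): (5−1)(5−2)(5−8)(5−4) = 4·3·(−3)·1 = −36 ≡ 8, so v_4 = 8^{−1} = 7 (mod 11).
  i = 5 (α = 4): (4−1)(4−2)(4−8)(4−5) = 3·2·(−4)·(−1) = 24 ≡ 2, so v_5 = 2^{−1} = 6 (mod 11).
  v = [8, 7, 5, 7, 6].
Step 2: syndromes of r = [2, 10, 6, 1, 4] (all sums mod 11).
  S_0 = Σ v_i r_i = 8·2 + 7·10 + 5·6 + 7·1 + 6·4 = 147 ≡ 4.
  S_1 = Σ v_i α_i r_i = 8·1·2 + 7·2·10 + 5·8·6 + 7·5·1 + 6·4·4 = 527 ≡ 10.
  α_i^2 mod 11 = [1, 4, 9, 3, 5].
  S_2 = Σ v_i α_i^2 r_i = 8·1·2 + 7·4·10 + 5·9·6 + 7·3·1 + 6·5·4 = 707 ≡ 3.
  S = (4, 10, 3) ≠ 0, so r is not a codeword (an error is present).
Step 3: locate the error. For a single error e at position i, S_ℓ = v_i·e·α_i^ℓ, so α_err = S_1/S_0.
  S_0^{−1} = 4^{−1} = 3 (mod 11), so α_err = 10·3 = 30 ≡ 8 = α_3. Error position i = 3.
  Consistency check: S_2/S_1 = 3·10 = 30 ≡ 8 = α_err ✓ (single-error assumption holds).
Step 4: error magnitude e = S_0/v_3 = S_0·∏_{j≠3}(α_3 − α_j) = 4·9 = 36 ≡ 3 (mod 11).
Step 5: correct position 3: c_3 = r_3 − e = 6 − 3 ≡ 3 (mod 11). Hence c = [2, 10, 3, 1, 4].
  Check: interpolating c through the α_i gives m(x) = 5 + 8·x (degree < 2) with m(α_i) = c_i for every i, so c is indeed a codeword.


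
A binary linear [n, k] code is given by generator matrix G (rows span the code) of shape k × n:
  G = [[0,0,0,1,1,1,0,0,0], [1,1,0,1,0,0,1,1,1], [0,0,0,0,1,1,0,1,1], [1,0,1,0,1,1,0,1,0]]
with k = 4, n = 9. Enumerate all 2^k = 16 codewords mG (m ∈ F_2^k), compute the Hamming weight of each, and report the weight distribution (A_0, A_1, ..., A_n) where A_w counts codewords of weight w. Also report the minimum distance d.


Weight distribution: A_0 = 1, A_3 = 4, A_4 = 3, A_5 = 2, A_6 = 4, A_7 = 2. Minimum distance d = 3.

Enumerate all 2^4 = 16 messages m ∈ F_2^4.
For each, compute codeword c = mG in F_2^9, then tally its weight.
  m = 0000 → c = 000000000, weight = 0.
  m = 1000 → c = 000111000, weight = 3.
  m = 0100 → c = 110100111, weight = 6.
  m = 1100 → c = 110011111, weight = 7.
  m = 0010 → c = 000011011, weight = 4.
  m = 1010 → c = 000100011, weight = 3.
  m = 0110 → c = 110111100, weight = 6.
  m = 1110 → c = 110000100, weight = 3.
  m = 0001 → c = 101011010, weight = 5.
  m = 1001 → c = 101100010, weight = 4.
  m = 0101 → c = 011111101, weight = 7.
  m = 1101 → c = 011000101, weight = 4.
  m = 0011 → c = 101000001, weight = 3.
  m = 1011 → c = 101111001, weight = 6.
  m = 0111 → c = 011100110, weight = 5.
  m = 1111 → c = 011011110, weight = 6.
Tally weights:
  weight 0: 1 codewords.
  weight 3: 4 codewords.
  weight 4: 3 codewords.
  weight 5: 2 codewords.
  weight 6: 4 codewords.
  weight 7: 2 codewords.
Minimum distance d = smallest w > 0 with A_w > 0 = 3.
Sanity: Σ A_w = 16 = 2^4 = 16 ✓.


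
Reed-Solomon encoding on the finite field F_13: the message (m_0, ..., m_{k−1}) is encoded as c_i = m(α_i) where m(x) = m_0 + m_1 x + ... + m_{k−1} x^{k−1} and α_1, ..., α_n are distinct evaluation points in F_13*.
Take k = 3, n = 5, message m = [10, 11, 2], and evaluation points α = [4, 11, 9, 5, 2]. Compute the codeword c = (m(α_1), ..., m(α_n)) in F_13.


c = [8, 9, 11, 11, 1]

Message polynomial: m(x) = 10 + 11·x + 2·x^2 (mod 13).
For each evaluation point α_i, compute m(α_i) mod 13:
  α_1 = 4: Horner steps 2 → 6 → 8, so m(4) = 8.
  α_2 = 11: Horner steps 2 → 7 → 9, so m(11) = 9.
  α_3 = 9: Horner steps 2 → 3 → 11, so m(9) = 11.
  α_4 = 5: Horner steps 2 → 8 → 11, so m(5) = 11.
  α_5 = 2: Horner steps 2 → 2 → 1, so m(2) = 1.
Codeword c = [8, 9, 11, 11, 1] ∈ F_13^5.


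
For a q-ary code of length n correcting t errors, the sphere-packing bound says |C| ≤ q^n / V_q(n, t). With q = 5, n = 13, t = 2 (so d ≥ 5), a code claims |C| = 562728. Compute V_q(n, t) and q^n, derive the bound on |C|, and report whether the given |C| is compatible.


V_q(n, t) = 1301, q^n = 1220703125, Hamming bound = 938280, |C| = 562728 ≤ bound (satisfied).

Step 1: Compute V_q(n, t) = Σ_{j=0}^2 C(n, j) (q−1)^j.
  j = 0: C(13,0)·(4)^0 = 1·1 = 1.
  j = 1: C(13,1)·(4)^1 = 13·4 = 52.
  j = 2: C(13,2)·(4)^2 = 78·16 = 1248.
  V_q(n, t) = 1 + 52 + 1248 = 1301.
Step 2: q^n = 5^13 = 1220703125.
Step 3: Hamming bound ⌊q^n / V_q(n,t)⌋ = ⌊1220703125/1301⌋ = 938280.
Step 4: Compare |C| = 562728 to 938280: satisfied.
The claimed |C| lies below the Hamming bound.


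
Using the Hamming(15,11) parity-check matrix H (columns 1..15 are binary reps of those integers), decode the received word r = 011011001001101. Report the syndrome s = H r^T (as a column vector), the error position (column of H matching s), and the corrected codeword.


s = (0, 1, 0, 1)^T, error position = 5, corrected codeword c = 011001001001101

Compute s = H r^T mod 2 one row at a time:
  s_1 = 0 + 1 + 0 + 0 + 1 + 1 + 0 + 1 = 4 ≡ 0 (mod 2).
  s_2 = 0 + 1 + 1 + 0 + 1 + 1 + 0 + 1 = 5 ≡ 1 (mod 2).
  s_3 = 1 + 1 + 1 + 0 + 0 + 0 + 0 + 1 = 4 ≡ 0 (mod 2).
  s_4 = 0 + 1 + 1 + 0 + 1 + 0 + 1 + 1 = 5 ≡ 1 (mod 2).
s = (0, 1, 0, 1)^T — this equals column 5 of H (binary 0101), so error is at position 5.
Correct: flip bit 5 of r = 011011001001101 to get c = 011001001001101.


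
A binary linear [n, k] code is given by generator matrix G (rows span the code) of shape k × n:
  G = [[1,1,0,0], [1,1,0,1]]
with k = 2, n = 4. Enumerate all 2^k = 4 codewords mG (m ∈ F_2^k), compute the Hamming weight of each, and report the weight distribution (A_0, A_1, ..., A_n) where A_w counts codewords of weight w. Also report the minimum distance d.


Weight distribution: A_0 = 1, A_1 = 1, A_2 = 1, A_3 = 1. Minimum distance d = 1.

Enumerate all 2^2 = 4 messages m ∈ F_2^2.
For each, compute codeword c = mG in F_2^4, then tally its weight.
  m = 00 → c = 0000, weight = 0.
  m = 10 → c = 1100, weight = 2.
  m = 01 → c = 1101, weight = 3.
  m = 11 → c = 0001, weight = 1.
Tally weights:
  weight 0: 1 codewords.
  weight 1: 1 codewords.
  weight 2: 1 codewords.
  weight 3: 1 codewords.
Minimum distance d = smallest w > 0 with A_w > 0 = 1.
Sanity: Σ A_w = 4 = 2^2 = 4 ✓.


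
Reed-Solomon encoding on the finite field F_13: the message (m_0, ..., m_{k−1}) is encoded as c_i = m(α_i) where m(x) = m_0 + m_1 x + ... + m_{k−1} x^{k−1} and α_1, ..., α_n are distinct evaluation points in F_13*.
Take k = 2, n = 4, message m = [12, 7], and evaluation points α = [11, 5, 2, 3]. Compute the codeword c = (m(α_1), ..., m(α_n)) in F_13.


c = [11, 8, 0, 7]

Message polynomial: m(x) = 12 + 7·x (mod 13).
For each evaluation point α_i, compute m(α_i) mod 13:
  α_1 = 11: Horner steps 7 → 11, so m(11) = 11.
  α_2 = 5: Horner steps 7 → 8, so m(5) = 8.
  α_3 = 2: Horner steps 7 → 0, so m(2) = 0.
  α_4 = 3: Horner steps 7 → 7, so m(3) = 7.
Codeword c = [11, 8, 0, 7] ∈ F_13^4.


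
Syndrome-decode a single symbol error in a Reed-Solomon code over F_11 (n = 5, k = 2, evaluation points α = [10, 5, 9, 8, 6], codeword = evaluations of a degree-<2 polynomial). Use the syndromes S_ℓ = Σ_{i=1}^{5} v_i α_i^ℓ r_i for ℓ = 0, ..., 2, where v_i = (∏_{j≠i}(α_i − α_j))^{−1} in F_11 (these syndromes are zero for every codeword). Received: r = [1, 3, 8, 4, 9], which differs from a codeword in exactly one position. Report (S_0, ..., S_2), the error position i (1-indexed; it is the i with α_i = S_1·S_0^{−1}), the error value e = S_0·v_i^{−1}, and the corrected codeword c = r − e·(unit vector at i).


S = (10, 5, 8), error at position 5, error magnitude e = 2, c = [1, 3, 8, 4, 7].

Step 1: column multipliers v_i = (∏_{j≠i}(α_i − α_j))^{−1} mod 11.
  i = 1 (α = 10): (10−5)(10−9)(10−8)(10−6) = 5·1·2·4 = 40 ≡ 7, so v_1 = 7^{−1} = 8 (mod 11).
  i = 2 (α = 5): (5−10)(5−9)(5−8)(5−6) = (−5)·(−4)·(−3)·(−1) = 60 ≡ 5, so v_2 = 5^{−1} = 9 (mod 11).
  i = 3 (α = 9): (9−10)(9−5)(9−8)(9−6) = (−1)·4·1·3 = −12 ≡ 10, so v_3 = 10^{−1} = 10 (mod 11).
  i = 4 (α = 8): (8−10)(8−5)(8−9)(8−6) = (−2)·3·(−1)·2 = 12 ≡ 1, so v_4 = 1^{−1} = 1 (mod 11).
  i = 5 (α = 6): (6−10)(6−5)(6−9)(6−8) = (−4)·1·(−3)·(−2) = −24 ≡ 9, so v_5 = 9^{−1} = 5 (mod 11).
  v = [8, 9, 10, 1, 5].
Step 2: syndromes of r = [1, 3, 8, 4, 9] (all sums mod 11).
  S_0 = Σ v_i r_i = 8·1 + 9·3 + 10·8 + 1·4 + 5·9 = 164 ≡ 10.
  S_1 = Σ v_i α_i r_i = 8·10·1 + 9·5·3 + 10·9·8 + 1·8·4 + 5·6·9 = 1237 ≡ 5.
  α_i^2 mod 11 = [1, 3, 4, 9, 3].
  S_2 = Σ v_i α_i^2 r_i = 8·1·1 + 9·3·3 + 10·4·8 + 1·9·4 + 5·3·9 = 580 ≡ 8.
  S = (10, 5, 8) ≠ 0, so r is not a codeword (an error is present).
Step 3: locate the error. For a single error e at position i, S_ℓ = v_i·e·α_i^ℓ, so α_err = S_1/S_0.
  S_0^{−1} = 10^{−1} = 10 (mod 11), so α_err = 5·10 = 50 ≡ 6 = α_5. Error position i = 5.
  Consistency check: S_2/S_1 = 8·9 = 72 ≡ 6 = α_err ✓ (single-error assumption holds).
Step 4: error magnitude e = S_0/v_5 = S_0·∏_{j≠5}(α_5 − α_j) = 10·9 = 90 ≡ 2 (mod 11).
Step 5: correct position 5: c_5 = r_5 − e = 9 − 2 ≡ 7 (mod 11). Hence c = [1, 3, 8, 4, 7].
  Check: interpolating c through the α_i gives m(x) = 5 + 4·x (degree < 2) with m(α_i) = c_i for every i, so c is indeed a codeword.


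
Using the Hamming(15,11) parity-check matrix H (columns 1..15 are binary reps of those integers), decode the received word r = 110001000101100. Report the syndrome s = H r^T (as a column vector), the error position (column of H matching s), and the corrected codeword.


s = (1, 1, 1, 0)^T, error position = 14, corrected codeword c = 110001000101110

Compute s = H r^T mod 2 one row at a time:
  s_1 = 0 + 0 + 1 + 0 + 1 + 1 + 0 + 0 = 3 ≡ 1 (mod 2).
  s_2 = 0 + 0 + 1 + 0 + 1 + 1 + 0 + 0 = 3 ≡ 1 (mod 2).
  s_3 = 1 + 0 + 1 + 0 + 1 + 0 + 0 + 0 = 3 ≡ 1 (mod 2).
  s_4 = 1 + 0 + 0 + 0 + 0 + 0 + 1 + 0 = 2 ≡ 0 (mod 2).
s = (1, 1, 1, 0)^T — this equals column 14 of H (binary 1110), so error is at position 14.
Correct: flip bit 14 of r = 110001000101100 to get c = 110001000101110.


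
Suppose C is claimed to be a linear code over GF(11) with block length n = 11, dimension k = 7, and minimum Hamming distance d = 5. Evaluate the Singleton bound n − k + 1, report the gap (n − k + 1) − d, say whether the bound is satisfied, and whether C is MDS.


Singleton RHS = n − k + 1 = 5, slack = 0, bound satisfied, MDS.

Singleton bound: d ≤ n − k + 1.
Here n = 11, k = 7, so n − k + 1 = 5.
Given d = 5, check d ≤ 5: YES.
Slack = (n − k + 1) − d = 0.
The code is MDS (slack = 0).
Description: the claimed parameters are [11, 7, 5]_11; such a code would be MDS (meets Singleton bound).


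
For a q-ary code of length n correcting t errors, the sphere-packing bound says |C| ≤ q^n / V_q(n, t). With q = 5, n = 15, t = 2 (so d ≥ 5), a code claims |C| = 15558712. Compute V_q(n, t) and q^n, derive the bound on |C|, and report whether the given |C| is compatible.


V_q(n, t) = 1741, q^n = 30517578125, Hamming bound = 17528764, |C| = 15558712 ≤ bound (satisfied).

Step 1: Compute V_q(n, t) = Σ_{j=0}^2 C(n, j) (q−1)^j.
  j = 0: C(15,0)·(4)^0 = 1·1 = 1.
  j = 1: C(15,1)·(4)^1 = 15·4 = 60.
  j = 2: C(15,2)·(4)^2 = 105·16 = 1680.
  V_q(n, t) = 1 + 60 + 1680 = 1741.
Step 2: q^n = 5^15 = 30517578125.
Step 3: Hamming bound ⌊q^n / V_q(n,t)⌋ = ⌊30517578125/1741⌋ = 17528764.
Step 4: Compare |C| = 15558712 to 17528764: satisfied.
The claimed |C| lies below the Hamming bound.


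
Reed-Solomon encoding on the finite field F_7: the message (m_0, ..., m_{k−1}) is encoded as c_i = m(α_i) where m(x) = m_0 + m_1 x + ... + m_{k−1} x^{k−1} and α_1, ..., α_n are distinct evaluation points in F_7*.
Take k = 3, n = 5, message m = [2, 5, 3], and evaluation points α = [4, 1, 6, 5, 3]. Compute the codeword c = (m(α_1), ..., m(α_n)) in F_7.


c = [0, 3, 0, 4, 2]

Message polynomial: m(x) = 2 + 5·x + 3·x^2 (mod 7).
For each evaluation point α_i, compute m(α_i) mod 7:
  α_1 = 4: Horner steps 3 → 3 → 0, so m(4) = 0.
  α_2 = 1: Horner steps 3 → 1 → 3, so m(1) = 3.
  α_3 = 6: Horner steps 3 → 2 → 0, so m(6) = 0.
  α_4 = 5: Horner steps 3 → 6 → 4, so m(5) = 4.
  α_5 = 3: Horner steps 3 → 0 → 2, so m(3) = 2.
Codeword c = [0, 3, 0, 4, 2] ∈ F_7^5.
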